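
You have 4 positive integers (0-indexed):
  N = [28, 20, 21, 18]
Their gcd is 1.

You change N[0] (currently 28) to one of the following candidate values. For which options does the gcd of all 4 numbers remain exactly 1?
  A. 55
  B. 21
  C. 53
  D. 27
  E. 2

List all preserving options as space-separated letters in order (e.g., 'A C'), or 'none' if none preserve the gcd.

Old gcd = 1; gcd of others (without N[0]) = 1
New gcd for candidate v: gcd(1, v). Preserves old gcd iff gcd(1, v) = 1.
  Option A: v=55, gcd(1,55)=1 -> preserves
  Option B: v=21, gcd(1,21)=1 -> preserves
  Option C: v=53, gcd(1,53)=1 -> preserves
  Option D: v=27, gcd(1,27)=1 -> preserves
  Option E: v=2, gcd(1,2)=1 -> preserves

Answer: A B C D E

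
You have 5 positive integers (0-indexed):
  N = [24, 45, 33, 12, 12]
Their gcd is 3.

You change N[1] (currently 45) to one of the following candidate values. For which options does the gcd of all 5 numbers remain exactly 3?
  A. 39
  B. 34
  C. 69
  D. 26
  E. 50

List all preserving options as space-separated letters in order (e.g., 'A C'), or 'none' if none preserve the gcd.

Answer: A C

Derivation:
Old gcd = 3; gcd of others (without N[1]) = 3
New gcd for candidate v: gcd(3, v). Preserves old gcd iff gcd(3, v) = 3.
  Option A: v=39, gcd(3,39)=3 -> preserves
  Option B: v=34, gcd(3,34)=1 -> changes
  Option C: v=69, gcd(3,69)=3 -> preserves
  Option D: v=26, gcd(3,26)=1 -> changes
  Option E: v=50, gcd(3,50)=1 -> changes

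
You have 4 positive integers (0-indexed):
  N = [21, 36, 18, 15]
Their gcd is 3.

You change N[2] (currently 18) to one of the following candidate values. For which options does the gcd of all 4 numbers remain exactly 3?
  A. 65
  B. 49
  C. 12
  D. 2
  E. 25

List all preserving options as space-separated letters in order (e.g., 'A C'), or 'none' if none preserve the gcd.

Old gcd = 3; gcd of others (without N[2]) = 3
New gcd for candidate v: gcd(3, v). Preserves old gcd iff gcd(3, v) = 3.
  Option A: v=65, gcd(3,65)=1 -> changes
  Option B: v=49, gcd(3,49)=1 -> changes
  Option C: v=12, gcd(3,12)=3 -> preserves
  Option D: v=2, gcd(3,2)=1 -> changes
  Option E: v=25, gcd(3,25)=1 -> changes

Answer: C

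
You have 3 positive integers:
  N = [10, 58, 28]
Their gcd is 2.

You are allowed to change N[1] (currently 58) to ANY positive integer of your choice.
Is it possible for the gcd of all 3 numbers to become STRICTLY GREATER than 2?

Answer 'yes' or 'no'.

Answer: no

Derivation:
Current gcd = 2
gcd of all OTHER numbers (without N[1]=58): gcd([10, 28]) = 2
The new gcd after any change is gcd(2, new_value).
This can be at most 2.
Since 2 = old gcd 2, the gcd can only stay the same or decrease.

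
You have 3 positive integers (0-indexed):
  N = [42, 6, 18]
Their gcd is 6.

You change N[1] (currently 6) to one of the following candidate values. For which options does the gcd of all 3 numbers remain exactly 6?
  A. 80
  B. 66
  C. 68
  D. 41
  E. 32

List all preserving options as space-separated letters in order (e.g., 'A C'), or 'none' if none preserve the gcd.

Old gcd = 6; gcd of others (without N[1]) = 6
New gcd for candidate v: gcd(6, v). Preserves old gcd iff gcd(6, v) = 6.
  Option A: v=80, gcd(6,80)=2 -> changes
  Option B: v=66, gcd(6,66)=6 -> preserves
  Option C: v=68, gcd(6,68)=2 -> changes
  Option D: v=41, gcd(6,41)=1 -> changes
  Option E: v=32, gcd(6,32)=2 -> changes

Answer: B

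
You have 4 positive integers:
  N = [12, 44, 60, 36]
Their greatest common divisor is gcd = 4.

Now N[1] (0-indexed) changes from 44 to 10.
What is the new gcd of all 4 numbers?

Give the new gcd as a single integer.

Numbers: [12, 44, 60, 36], gcd = 4
Change: index 1, 44 -> 10
gcd of the OTHER numbers (without index 1): gcd([12, 60, 36]) = 12
New gcd = gcd(g_others, new_val) = gcd(12, 10) = 2

Answer: 2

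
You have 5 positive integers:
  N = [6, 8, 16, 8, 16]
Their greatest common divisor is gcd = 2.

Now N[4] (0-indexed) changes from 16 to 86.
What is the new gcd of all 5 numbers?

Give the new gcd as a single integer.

Numbers: [6, 8, 16, 8, 16], gcd = 2
Change: index 4, 16 -> 86
gcd of the OTHER numbers (without index 4): gcd([6, 8, 16, 8]) = 2
New gcd = gcd(g_others, new_val) = gcd(2, 86) = 2

Answer: 2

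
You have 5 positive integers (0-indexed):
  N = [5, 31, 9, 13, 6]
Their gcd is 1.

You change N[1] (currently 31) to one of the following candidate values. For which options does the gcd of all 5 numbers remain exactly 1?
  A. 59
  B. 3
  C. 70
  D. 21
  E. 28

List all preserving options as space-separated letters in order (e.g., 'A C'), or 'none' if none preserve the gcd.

Answer: A B C D E

Derivation:
Old gcd = 1; gcd of others (without N[1]) = 1
New gcd for candidate v: gcd(1, v). Preserves old gcd iff gcd(1, v) = 1.
  Option A: v=59, gcd(1,59)=1 -> preserves
  Option B: v=3, gcd(1,3)=1 -> preserves
  Option C: v=70, gcd(1,70)=1 -> preserves
  Option D: v=21, gcd(1,21)=1 -> preserves
  Option E: v=28, gcd(1,28)=1 -> preserves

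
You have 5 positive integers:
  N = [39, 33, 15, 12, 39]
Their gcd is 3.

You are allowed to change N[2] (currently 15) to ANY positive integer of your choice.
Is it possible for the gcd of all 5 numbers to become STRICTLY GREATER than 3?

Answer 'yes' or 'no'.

Current gcd = 3
gcd of all OTHER numbers (without N[2]=15): gcd([39, 33, 12, 39]) = 3
The new gcd after any change is gcd(3, new_value).
This can be at most 3.
Since 3 = old gcd 3, the gcd can only stay the same or decrease.

Answer: no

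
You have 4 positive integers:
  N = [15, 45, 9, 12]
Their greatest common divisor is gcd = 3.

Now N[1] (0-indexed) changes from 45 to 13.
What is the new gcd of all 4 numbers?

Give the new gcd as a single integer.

Answer: 1

Derivation:
Numbers: [15, 45, 9, 12], gcd = 3
Change: index 1, 45 -> 13
gcd of the OTHER numbers (without index 1): gcd([15, 9, 12]) = 3
New gcd = gcd(g_others, new_val) = gcd(3, 13) = 1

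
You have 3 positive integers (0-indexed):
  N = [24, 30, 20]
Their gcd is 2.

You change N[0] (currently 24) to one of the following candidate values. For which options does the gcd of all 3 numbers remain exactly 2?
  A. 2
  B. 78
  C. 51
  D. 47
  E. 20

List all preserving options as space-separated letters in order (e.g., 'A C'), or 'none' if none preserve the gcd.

Answer: A B

Derivation:
Old gcd = 2; gcd of others (without N[0]) = 10
New gcd for candidate v: gcd(10, v). Preserves old gcd iff gcd(10, v) = 2.
  Option A: v=2, gcd(10,2)=2 -> preserves
  Option B: v=78, gcd(10,78)=2 -> preserves
  Option C: v=51, gcd(10,51)=1 -> changes
  Option D: v=47, gcd(10,47)=1 -> changes
  Option E: v=20, gcd(10,20)=10 -> changes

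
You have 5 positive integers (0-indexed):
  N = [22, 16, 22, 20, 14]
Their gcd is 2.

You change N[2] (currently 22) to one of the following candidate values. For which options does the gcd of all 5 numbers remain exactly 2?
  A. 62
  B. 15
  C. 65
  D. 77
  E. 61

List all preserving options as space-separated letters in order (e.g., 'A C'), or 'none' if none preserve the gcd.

Old gcd = 2; gcd of others (without N[2]) = 2
New gcd for candidate v: gcd(2, v). Preserves old gcd iff gcd(2, v) = 2.
  Option A: v=62, gcd(2,62)=2 -> preserves
  Option B: v=15, gcd(2,15)=1 -> changes
  Option C: v=65, gcd(2,65)=1 -> changes
  Option D: v=77, gcd(2,77)=1 -> changes
  Option E: v=61, gcd(2,61)=1 -> changes

Answer: A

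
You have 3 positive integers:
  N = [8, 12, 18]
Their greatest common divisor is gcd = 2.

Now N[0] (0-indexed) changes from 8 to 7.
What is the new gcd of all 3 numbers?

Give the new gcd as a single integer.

Answer: 1

Derivation:
Numbers: [8, 12, 18], gcd = 2
Change: index 0, 8 -> 7
gcd of the OTHER numbers (without index 0): gcd([12, 18]) = 6
New gcd = gcd(g_others, new_val) = gcd(6, 7) = 1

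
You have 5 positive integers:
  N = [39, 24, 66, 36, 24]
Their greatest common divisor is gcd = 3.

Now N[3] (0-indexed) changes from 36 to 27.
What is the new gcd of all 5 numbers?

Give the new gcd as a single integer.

Answer: 3

Derivation:
Numbers: [39, 24, 66, 36, 24], gcd = 3
Change: index 3, 36 -> 27
gcd of the OTHER numbers (without index 3): gcd([39, 24, 66, 24]) = 3
New gcd = gcd(g_others, new_val) = gcd(3, 27) = 3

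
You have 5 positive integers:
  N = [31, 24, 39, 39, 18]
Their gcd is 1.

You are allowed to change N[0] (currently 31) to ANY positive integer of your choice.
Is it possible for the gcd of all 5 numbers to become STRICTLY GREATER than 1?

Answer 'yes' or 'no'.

Current gcd = 1
gcd of all OTHER numbers (without N[0]=31): gcd([24, 39, 39, 18]) = 3
The new gcd after any change is gcd(3, new_value).
This can be at most 3.
Since 3 > old gcd 1, the gcd CAN increase (e.g., set N[0] = 3).

Answer: yes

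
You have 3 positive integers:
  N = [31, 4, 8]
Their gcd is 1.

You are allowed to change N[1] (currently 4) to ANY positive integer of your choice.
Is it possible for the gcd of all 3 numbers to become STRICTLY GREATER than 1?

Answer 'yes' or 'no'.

Answer: no

Derivation:
Current gcd = 1
gcd of all OTHER numbers (without N[1]=4): gcd([31, 8]) = 1
The new gcd after any change is gcd(1, new_value).
This can be at most 1.
Since 1 = old gcd 1, the gcd can only stay the same or decrease.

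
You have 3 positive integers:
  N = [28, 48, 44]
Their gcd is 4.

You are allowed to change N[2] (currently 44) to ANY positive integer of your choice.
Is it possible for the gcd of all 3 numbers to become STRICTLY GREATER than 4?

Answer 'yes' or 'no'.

Current gcd = 4
gcd of all OTHER numbers (without N[2]=44): gcd([28, 48]) = 4
The new gcd after any change is gcd(4, new_value).
This can be at most 4.
Since 4 = old gcd 4, the gcd can only stay the same or decrease.

Answer: no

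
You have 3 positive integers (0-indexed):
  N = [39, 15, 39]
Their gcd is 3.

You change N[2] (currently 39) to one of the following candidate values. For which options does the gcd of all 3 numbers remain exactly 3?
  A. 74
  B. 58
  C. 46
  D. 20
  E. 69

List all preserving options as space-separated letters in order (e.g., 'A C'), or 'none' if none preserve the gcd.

Answer: E

Derivation:
Old gcd = 3; gcd of others (without N[2]) = 3
New gcd for candidate v: gcd(3, v). Preserves old gcd iff gcd(3, v) = 3.
  Option A: v=74, gcd(3,74)=1 -> changes
  Option B: v=58, gcd(3,58)=1 -> changes
  Option C: v=46, gcd(3,46)=1 -> changes
  Option D: v=20, gcd(3,20)=1 -> changes
  Option E: v=69, gcd(3,69)=3 -> preserves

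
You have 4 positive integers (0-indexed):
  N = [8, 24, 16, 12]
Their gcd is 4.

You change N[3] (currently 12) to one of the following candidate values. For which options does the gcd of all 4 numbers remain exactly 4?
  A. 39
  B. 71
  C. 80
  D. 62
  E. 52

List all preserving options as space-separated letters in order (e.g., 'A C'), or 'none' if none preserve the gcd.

Old gcd = 4; gcd of others (without N[3]) = 8
New gcd for candidate v: gcd(8, v). Preserves old gcd iff gcd(8, v) = 4.
  Option A: v=39, gcd(8,39)=1 -> changes
  Option B: v=71, gcd(8,71)=1 -> changes
  Option C: v=80, gcd(8,80)=8 -> changes
  Option D: v=62, gcd(8,62)=2 -> changes
  Option E: v=52, gcd(8,52)=4 -> preserves

Answer: E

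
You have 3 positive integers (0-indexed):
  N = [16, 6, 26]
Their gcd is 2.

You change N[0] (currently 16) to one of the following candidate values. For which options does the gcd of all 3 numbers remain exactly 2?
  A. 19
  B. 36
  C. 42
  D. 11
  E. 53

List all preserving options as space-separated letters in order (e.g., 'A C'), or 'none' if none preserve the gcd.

Old gcd = 2; gcd of others (without N[0]) = 2
New gcd for candidate v: gcd(2, v). Preserves old gcd iff gcd(2, v) = 2.
  Option A: v=19, gcd(2,19)=1 -> changes
  Option B: v=36, gcd(2,36)=2 -> preserves
  Option C: v=42, gcd(2,42)=2 -> preserves
  Option D: v=11, gcd(2,11)=1 -> changes
  Option E: v=53, gcd(2,53)=1 -> changes

Answer: B C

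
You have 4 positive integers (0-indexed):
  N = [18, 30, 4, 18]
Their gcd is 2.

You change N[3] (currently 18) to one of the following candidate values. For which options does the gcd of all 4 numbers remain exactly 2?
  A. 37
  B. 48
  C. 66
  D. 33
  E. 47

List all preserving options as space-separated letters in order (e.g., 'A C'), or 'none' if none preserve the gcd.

Answer: B C

Derivation:
Old gcd = 2; gcd of others (without N[3]) = 2
New gcd for candidate v: gcd(2, v). Preserves old gcd iff gcd(2, v) = 2.
  Option A: v=37, gcd(2,37)=1 -> changes
  Option B: v=48, gcd(2,48)=2 -> preserves
  Option C: v=66, gcd(2,66)=2 -> preserves
  Option D: v=33, gcd(2,33)=1 -> changes
  Option E: v=47, gcd(2,47)=1 -> changes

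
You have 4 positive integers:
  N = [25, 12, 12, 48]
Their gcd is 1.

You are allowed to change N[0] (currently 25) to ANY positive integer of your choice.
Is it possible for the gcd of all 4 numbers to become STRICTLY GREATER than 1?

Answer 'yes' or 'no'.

Current gcd = 1
gcd of all OTHER numbers (without N[0]=25): gcd([12, 12, 48]) = 12
The new gcd after any change is gcd(12, new_value).
This can be at most 12.
Since 12 > old gcd 1, the gcd CAN increase (e.g., set N[0] = 12).

Answer: yes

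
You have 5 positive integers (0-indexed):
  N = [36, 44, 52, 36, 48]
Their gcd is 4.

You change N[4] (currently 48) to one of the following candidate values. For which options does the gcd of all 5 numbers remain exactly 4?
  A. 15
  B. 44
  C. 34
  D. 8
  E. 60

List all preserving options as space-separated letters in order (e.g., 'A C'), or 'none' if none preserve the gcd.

Old gcd = 4; gcd of others (without N[4]) = 4
New gcd for candidate v: gcd(4, v). Preserves old gcd iff gcd(4, v) = 4.
  Option A: v=15, gcd(4,15)=1 -> changes
  Option B: v=44, gcd(4,44)=4 -> preserves
  Option C: v=34, gcd(4,34)=2 -> changes
  Option D: v=8, gcd(4,8)=4 -> preserves
  Option E: v=60, gcd(4,60)=4 -> preserves

Answer: B D E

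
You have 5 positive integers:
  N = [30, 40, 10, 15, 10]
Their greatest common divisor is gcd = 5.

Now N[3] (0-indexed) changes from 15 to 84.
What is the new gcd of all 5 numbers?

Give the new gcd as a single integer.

Answer: 2

Derivation:
Numbers: [30, 40, 10, 15, 10], gcd = 5
Change: index 3, 15 -> 84
gcd of the OTHER numbers (without index 3): gcd([30, 40, 10, 10]) = 10
New gcd = gcd(g_others, new_val) = gcd(10, 84) = 2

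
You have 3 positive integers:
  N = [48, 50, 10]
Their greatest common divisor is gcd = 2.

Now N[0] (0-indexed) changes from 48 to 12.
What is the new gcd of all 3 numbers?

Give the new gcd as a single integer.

Answer: 2

Derivation:
Numbers: [48, 50, 10], gcd = 2
Change: index 0, 48 -> 12
gcd of the OTHER numbers (without index 0): gcd([50, 10]) = 10
New gcd = gcd(g_others, new_val) = gcd(10, 12) = 2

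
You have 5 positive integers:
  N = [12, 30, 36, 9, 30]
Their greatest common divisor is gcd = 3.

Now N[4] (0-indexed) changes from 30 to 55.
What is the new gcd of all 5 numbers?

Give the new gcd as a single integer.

Answer: 1

Derivation:
Numbers: [12, 30, 36, 9, 30], gcd = 3
Change: index 4, 30 -> 55
gcd of the OTHER numbers (without index 4): gcd([12, 30, 36, 9]) = 3
New gcd = gcd(g_others, new_val) = gcd(3, 55) = 1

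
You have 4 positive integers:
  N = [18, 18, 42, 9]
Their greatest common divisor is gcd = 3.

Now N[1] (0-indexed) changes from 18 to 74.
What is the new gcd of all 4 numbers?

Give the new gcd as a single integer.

Numbers: [18, 18, 42, 9], gcd = 3
Change: index 1, 18 -> 74
gcd of the OTHER numbers (without index 1): gcd([18, 42, 9]) = 3
New gcd = gcd(g_others, new_val) = gcd(3, 74) = 1

Answer: 1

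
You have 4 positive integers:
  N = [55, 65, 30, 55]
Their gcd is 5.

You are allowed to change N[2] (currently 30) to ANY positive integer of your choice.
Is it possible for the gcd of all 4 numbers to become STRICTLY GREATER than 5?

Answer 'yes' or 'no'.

Answer: no

Derivation:
Current gcd = 5
gcd of all OTHER numbers (without N[2]=30): gcd([55, 65, 55]) = 5
The new gcd after any change is gcd(5, new_value).
This can be at most 5.
Since 5 = old gcd 5, the gcd can only stay the same or decrease.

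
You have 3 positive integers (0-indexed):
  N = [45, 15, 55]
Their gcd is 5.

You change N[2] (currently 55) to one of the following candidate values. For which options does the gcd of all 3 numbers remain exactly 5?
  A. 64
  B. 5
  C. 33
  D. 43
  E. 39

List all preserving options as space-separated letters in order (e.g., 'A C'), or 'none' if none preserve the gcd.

Answer: B

Derivation:
Old gcd = 5; gcd of others (without N[2]) = 15
New gcd for candidate v: gcd(15, v). Preserves old gcd iff gcd(15, v) = 5.
  Option A: v=64, gcd(15,64)=1 -> changes
  Option B: v=5, gcd(15,5)=5 -> preserves
  Option C: v=33, gcd(15,33)=3 -> changes
  Option D: v=43, gcd(15,43)=1 -> changes
  Option E: v=39, gcd(15,39)=3 -> changes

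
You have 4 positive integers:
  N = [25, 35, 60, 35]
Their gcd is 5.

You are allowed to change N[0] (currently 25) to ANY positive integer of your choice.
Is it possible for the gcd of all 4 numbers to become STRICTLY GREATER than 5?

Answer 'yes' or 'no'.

Current gcd = 5
gcd of all OTHER numbers (without N[0]=25): gcd([35, 60, 35]) = 5
The new gcd after any change is gcd(5, new_value).
This can be at most 5.
Since 5 = old gcd 5, the gcd can only stay the same or decrease.

Answer: no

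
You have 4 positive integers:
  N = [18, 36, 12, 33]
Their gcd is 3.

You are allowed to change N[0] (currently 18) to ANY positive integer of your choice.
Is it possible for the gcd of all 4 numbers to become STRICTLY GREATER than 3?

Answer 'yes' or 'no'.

Current gcd = 3
gcd of all OTHER numbers (without N[0]=18): gcd([36, 12, 33]) = 3
The new gcd after any change is gcd(3, new_value).
This can be at most 3.
Since 3 = old gcd 3, the gcd can only stay the same or decrease.

Answer: no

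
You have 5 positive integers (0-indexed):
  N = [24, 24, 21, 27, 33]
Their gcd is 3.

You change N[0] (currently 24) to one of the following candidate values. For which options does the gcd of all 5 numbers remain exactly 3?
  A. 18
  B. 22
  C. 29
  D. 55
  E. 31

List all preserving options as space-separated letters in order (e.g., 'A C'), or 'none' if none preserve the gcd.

Answer: A

Derivation:
Old gcd = 3; gcd of others (without N[0]) = 3
New gcd for candidate v: gcd(3, v). Preserves old gcd iff gcd(3, v) = 3.
  Option A: v=18, gcd(3,18)=3 -> preserves
  Option B: v=22, gcd(3,22)=1 -> changes
  Option C: v=29, gcd(3,29)=1 -> changes
  Option D: v=55, gcd(3,55)=1 -> changes
  Option E: v=31, gcd(3,31)=1 -> changes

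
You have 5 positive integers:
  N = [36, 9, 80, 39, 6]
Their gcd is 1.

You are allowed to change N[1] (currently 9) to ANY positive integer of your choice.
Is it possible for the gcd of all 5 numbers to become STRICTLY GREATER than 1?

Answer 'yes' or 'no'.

Current gcd = 1
gcd of all OTHER numbers (without N[1]=9): gcd([36, 80, 39, 6]) = 1
The new gcd after any change is gcd(1, new_value).
This can be at most 1.
Since 1 = old gcd 1, the gcd can only stay the same or decrease.

Answer: no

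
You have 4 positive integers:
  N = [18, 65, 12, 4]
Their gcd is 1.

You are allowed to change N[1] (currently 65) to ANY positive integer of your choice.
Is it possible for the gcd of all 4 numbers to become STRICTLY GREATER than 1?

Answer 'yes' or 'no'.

Current gcd = 1
gcd of all OTHER numbers (without N[1]=65): gcd([18, 12, 4]) = 2
The new gcd after any change is gcd(2, new_value).
This can be at most 2.
Since 2 > old gcd 1, the gcd CAN increase (e.g., set N[1] = 2).

Answer: yes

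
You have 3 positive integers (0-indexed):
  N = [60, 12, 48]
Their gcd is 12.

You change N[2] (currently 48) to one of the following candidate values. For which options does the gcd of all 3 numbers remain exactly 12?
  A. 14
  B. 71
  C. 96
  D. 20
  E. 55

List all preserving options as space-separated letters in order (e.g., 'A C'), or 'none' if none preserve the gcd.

Old gcd = 12; gcd of others (without N[2]) = 12
New gcd for candidate v: gcd(12, v). Preserves old gcd iff gcd(12, v) = 12.
  Option A: v=14, gcd(12,14)=2 -> changes
  Option B: v=71, gcd(12,71)=1 -> changes
  Option C: v=96, gcd(12,96)=12 -> preserves
  Option D: v=20, gcd(12,20)=4 -> changes
  Option E: v=55, gcd(12,55)=1 -> changes

Answer: C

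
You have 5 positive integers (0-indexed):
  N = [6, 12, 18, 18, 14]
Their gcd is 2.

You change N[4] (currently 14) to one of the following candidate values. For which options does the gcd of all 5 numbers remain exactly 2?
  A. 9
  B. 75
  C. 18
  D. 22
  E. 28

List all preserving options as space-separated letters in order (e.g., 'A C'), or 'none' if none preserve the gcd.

Old gcd = 2; gcd of others (without N[4]) = 6
New gcd for candidate v: gcd(6, v). Preserves old gcd iff gcd(6, v) = 2.
  Option A: v=9, gcd(6,9)=3 -> changes
  Option B: v=75, gcd(6,75)=3 -> changes
  Option C: v=18, gcd(6,18)=6 -> changes
  Option D: v=22, gcd(6,22)=2 -> preserves
  Option E: v=28, gcd(6,28)=2 -> preserves

Answer: D E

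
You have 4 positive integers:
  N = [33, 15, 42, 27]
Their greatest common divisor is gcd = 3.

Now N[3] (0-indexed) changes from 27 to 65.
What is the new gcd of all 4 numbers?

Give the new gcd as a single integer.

Numbers: [33, 15, 42, 27], gcd = 3
Change: index 3, 27 -> 65
gcd of the OTHER numbers (without index 3): gcd([33, 15, 42]) = 3
New gcd = gcd(g_others, new_val) = gcd(3, 65) = 1

Answer: 1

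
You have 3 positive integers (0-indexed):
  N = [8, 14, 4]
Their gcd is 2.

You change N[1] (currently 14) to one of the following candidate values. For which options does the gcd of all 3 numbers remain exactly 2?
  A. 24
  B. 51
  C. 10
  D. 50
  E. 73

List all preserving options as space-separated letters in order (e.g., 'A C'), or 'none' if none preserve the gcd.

Answer: C D

Derivation:
Old gcd = 2; gcd of others (without N[1]) = 4
New gcd for candidate v: gcd(4, v). Preserves old gcd iff gcd(4, v) = 2.
  Option A: v=24, gcd(4,24)=4 -> changes
  Option B: v=51, gcd(4,51)=1 -> changes
  Option C: v=10, gcd(4,10)=2 -> preserves
  Option D: v=50, gcd(4,50)=2 -> preserves
  Option E: v=73, gcd(4,73)=1 -> changes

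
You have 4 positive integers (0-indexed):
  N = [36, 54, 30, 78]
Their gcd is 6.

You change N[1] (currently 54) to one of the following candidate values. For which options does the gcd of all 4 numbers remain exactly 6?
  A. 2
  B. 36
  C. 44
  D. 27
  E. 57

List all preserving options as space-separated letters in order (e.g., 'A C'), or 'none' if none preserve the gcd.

Old gcd = 6; gcd of others (without N[1]) = 6
New gcd for candidate v: gcd(6, v). Preserves old gcd iff gcd(6, v) = 6.
  Option A: v=2, gcd(6,2)=2 -> changes
  Option B: v=36, gcd(6,36)=6 -> preserves
  Option C: v=44, gcd(6,44)=2 -> changes
  Option D: v=27, gcd(6,27)=3 -> changes
  Option E: v=57, gcd(6,57)=3 -> changes

Answer: B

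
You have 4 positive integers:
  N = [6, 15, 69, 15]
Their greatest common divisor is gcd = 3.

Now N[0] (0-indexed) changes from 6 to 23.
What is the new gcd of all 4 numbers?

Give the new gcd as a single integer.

Answer: 1

Derivation:
Numbers: [6, 15, 69, 15], gcd = 3
Change: index 0, 6 -> 23
gcd of the OTHER numbers (without index 0): gcd([15, 69, 15]) = 3
New gcd = gcd(g_others, new_val) = gcd(3, 23) = 1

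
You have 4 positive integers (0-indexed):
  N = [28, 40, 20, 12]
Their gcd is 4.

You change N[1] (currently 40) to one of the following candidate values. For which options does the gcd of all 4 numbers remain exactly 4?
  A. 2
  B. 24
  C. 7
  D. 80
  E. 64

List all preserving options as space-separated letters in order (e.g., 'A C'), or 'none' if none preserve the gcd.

Answer: B D E

Derivation:
Old gcd = 4; gcd of others (without N[1]) = 4
New gcd for candidate v: gcd(4, v). Preserves old gcd iff gcd(4, v) = 4.
  Option A: v=2, gcd(4,2)=2 -> changes
  Option B: v=24, gcd(4,24)=4 -> preserves
  Option C: v=7, gcd(4,7)=1 -> changes
  Option D: v=80, gcd(4,80)=4 -> preserves
  Option E: v=64, gcd(4,64)=4 -> preserves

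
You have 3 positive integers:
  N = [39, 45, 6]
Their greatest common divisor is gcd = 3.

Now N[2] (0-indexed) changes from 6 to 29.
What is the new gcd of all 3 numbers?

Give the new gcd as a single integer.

Answer: 1

Derivation:
Numbers: [39, 45, 6], gcd = 3
Change: index 2, 6 -> 29
gcd of the OTHER numbers (without index 2): gcd([39, 45]) = 3
New gcd = gcd(g_others, new_val) = gcd(3, 29) = 1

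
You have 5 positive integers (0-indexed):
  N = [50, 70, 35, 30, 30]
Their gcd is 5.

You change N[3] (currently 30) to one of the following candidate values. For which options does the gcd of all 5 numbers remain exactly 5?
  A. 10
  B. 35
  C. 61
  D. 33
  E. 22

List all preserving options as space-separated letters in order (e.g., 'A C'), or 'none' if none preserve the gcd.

Old gcd = 5; gcd of others (without N[3]) = 5
New gcd for candidate v: gcd(5, v). Preserves old gcd iff gcd(5, v) = 5.
  Option A: v=10, gcd(5,10)=5 -> preserves
  Option B: v=35, gcd(5,35)=5 -> preserves
  Option C: v=61, gcd(5,61)=1 -> changes
  Option D: v=33, gcd(5,33)=1 -> changes
  Option E: v=22, gcd(5,22)=1 -> changes

Answer: A B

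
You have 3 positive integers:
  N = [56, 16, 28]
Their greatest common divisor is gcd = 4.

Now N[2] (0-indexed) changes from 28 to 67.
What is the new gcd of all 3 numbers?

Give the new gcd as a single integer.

Answer: 1

Derivation:
Numbers: [56, 16, 28], gcd = 4
Change: index 2, 28 -> 67
gcd of the OTHER numbers (without index 2): gcd([56, 16]) = 8
New gcd = gcd(g_others, new_val) = gcd(8, 67) = 1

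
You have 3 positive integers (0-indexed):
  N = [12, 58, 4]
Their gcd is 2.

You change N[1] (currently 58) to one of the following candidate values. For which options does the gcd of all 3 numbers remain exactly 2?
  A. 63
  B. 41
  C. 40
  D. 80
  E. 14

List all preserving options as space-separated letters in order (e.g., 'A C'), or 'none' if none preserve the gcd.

Old gcd = 2; gcd of others (without N[1]) = 4
New gcd for candidate v: gcd(4, v). Preserves old gcd iff gcd(4, v) = 2.
  Option A: v=63, gcd(4,63)=1 -> changes
  Option B: v=41, gcd(4,41)=1 -> changes
  Option C: v=40, gcd(4,40)=4 -> changes
  Option D: v=80, gcd(4,80)=4 -> changes
  Option E: v=14, gcd(4,14)=2 -> preserves

Answer: E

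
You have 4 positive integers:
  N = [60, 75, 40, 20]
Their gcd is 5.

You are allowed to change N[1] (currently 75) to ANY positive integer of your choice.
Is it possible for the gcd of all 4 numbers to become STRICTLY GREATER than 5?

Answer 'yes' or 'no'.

Answer: yes

Derivation:
Current gcd = 5
gcd of all OTHER numbers (without N[1]=75): gcd([60, 40, 20]) = 20
The new gcd after any change is gcd(20, new_value).
This can be at most 20.
Since 20 > old gcd 5, the gcd CAN increase (e.g., set N[1] = 20).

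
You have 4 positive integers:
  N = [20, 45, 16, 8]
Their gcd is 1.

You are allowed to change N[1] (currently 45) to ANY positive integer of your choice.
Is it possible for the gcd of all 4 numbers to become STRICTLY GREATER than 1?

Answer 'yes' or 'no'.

Answer: yes

Derivation:
Current gcd = 1
gcd of all OTHER numbers (without N[1]=45): gcd([20, 16, 8]) = 4
The new gcd after any change is gcd(4, new_value).
This can be at most 4.
Since 4 > old gcd 1, the gcd CAN increase (e.g., set N[1] = 4).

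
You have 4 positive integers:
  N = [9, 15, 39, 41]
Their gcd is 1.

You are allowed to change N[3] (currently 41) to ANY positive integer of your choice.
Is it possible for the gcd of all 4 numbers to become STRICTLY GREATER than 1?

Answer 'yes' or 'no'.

Answer: yes

Derivation:
Current gcd = 1
gcd of all OTHER numbers (without N[3]=41): gcd([9, 15, 39]) = 3
The new gcd after any change is gcd(3, new_value).
This can be at most 3.
Since 3 > old gcd 1, the gcd CAN increase (e.g., set N[3] = 3).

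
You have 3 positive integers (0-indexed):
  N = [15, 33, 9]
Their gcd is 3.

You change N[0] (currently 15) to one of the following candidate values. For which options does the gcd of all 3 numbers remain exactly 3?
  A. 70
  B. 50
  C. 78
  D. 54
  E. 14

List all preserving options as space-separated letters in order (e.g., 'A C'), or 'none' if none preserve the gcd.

Answer: C D

Derivation:
Old gcd = 3; gcd of others (without N[0]) = 3
New gcd for candidate v: gcd(3, v). Preserves old gcd iff gcd(3, v) = 3.
  Option A: v=70, gcd(3,70)=1 -> changes
  Option B: v=50, gcd(3,50)=1 -> changes
  Option C: v=78, gcd(3,78)=3 -> preserves
  Option D: v=54, gcd(3,54)=3 -> preserves
  Option E: v=14, gcd(3,14)=1 -> changes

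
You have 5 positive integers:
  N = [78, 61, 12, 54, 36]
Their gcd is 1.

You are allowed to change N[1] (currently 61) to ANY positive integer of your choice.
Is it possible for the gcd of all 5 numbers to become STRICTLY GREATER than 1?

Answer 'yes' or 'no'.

Current gcd = 1
gcd of all OTHER numbers (without N[1]=61): gcd([78, 12, 54, 36]) = 6
The new gcd after any change is gcd(6, new_value).
This can be at most 6.
Since 6 > old gcd 1, the gcd CAN increase (e.g., set N[1] = 6).

Answer: yes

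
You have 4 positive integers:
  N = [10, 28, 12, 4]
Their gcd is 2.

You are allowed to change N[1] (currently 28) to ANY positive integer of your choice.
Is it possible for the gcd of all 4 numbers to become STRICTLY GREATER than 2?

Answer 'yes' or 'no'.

Current gcd = 2
gcd of all OTHER numbers (without N[1]=28): gcd([10, 12, 4]) = 2
The new gcd after any change is gcd(2, new_value).
This can be at most 2.
Since 2 = old gcd 2, the gcd can only stay the same or decrease.

Answer: no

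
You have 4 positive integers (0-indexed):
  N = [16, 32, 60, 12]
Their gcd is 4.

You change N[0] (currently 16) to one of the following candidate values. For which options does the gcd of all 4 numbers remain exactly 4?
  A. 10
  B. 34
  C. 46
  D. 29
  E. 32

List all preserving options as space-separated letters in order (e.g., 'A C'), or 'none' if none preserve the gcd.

Old gcd = 4; gcd of others (without N[0]) = 4
New gcd for candidate v: gcd(4, v). Preserves old gcd iff gcd(4, v) = 4.
  Option A: v=10, gcd(4,10)=2 -> changes
  Option B: v=34, gcd(4,34)=2 -> changes
  Option C: v=46, gcd(4,46)=2 -> changes
  Option D: v=29, gcd(4,29)=1 -> changes
  Option E: v=32, gcd(4,32)=4 -> preserves

Answer: E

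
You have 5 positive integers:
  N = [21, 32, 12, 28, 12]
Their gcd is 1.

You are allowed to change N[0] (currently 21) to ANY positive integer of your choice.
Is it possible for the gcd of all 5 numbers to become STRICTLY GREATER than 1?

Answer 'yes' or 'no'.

Answer: yes

Derivation:
Current gcd = 1
gcd of all OTHER numbers (without N[0]=21): gcd([32, 12, 28, 12]) = 4
The new gcd after any change is gcd(4, new_value).
This can be at most 4.
Since 4 > old gcd 1, the gcd CAN increase (e.g., set N[0] = 4).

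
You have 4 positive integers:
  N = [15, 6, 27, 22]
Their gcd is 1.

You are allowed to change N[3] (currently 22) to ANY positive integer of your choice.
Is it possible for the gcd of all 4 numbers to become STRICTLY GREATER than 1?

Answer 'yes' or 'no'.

Answer: yes

Derivation:
Current gcd = 1
gcd of all OTHER numbers (without N[3]=22): gcd([15, 6, 27]) = 3
The new gcd after any change is gcd(3, new_value).
This can be at most 3.
Since 3 > old gcd 1, the gcd CAN increase (e.g., set N[3] = 3).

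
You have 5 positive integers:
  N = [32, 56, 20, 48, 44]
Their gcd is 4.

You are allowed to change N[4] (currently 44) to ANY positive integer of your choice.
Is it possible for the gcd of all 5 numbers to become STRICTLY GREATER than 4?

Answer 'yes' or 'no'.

Current gcd = 4
gcd of all OTHER numbers (without N[4]=44): gcd([32, 56, 20, 48]) = 4
The new gcd after any change is gcd(4, new_value).
This can be at most 4.
Since 4 = old gcd 4, the gcd can only stay the same or decrease.

Answer: no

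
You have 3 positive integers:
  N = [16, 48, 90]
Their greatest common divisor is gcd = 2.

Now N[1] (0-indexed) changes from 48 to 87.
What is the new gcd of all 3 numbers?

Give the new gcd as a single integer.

Answer: 1

Derivation:
Numbers: [16, 48, 90], gcd = 2
Change: index 1, 48 -> 87
gcd of the OTHER numbers (without index 1): gcd([16, 90]) = 2
New gcd = gcd(g_others, new_val) = gcd(2, 87) = 1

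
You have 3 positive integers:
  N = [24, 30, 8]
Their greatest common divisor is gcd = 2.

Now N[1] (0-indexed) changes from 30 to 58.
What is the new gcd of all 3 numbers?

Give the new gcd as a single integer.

Numbers: [24, 30, 8], gcd = 2
Change: index 1, 30 -> 58
gcd of the OTHER numbers (without index 1): gcd([24, 8]) = 8
New gcd = gcd(g_others, new_val) = gcd(8, 58) = 2

Answer: 2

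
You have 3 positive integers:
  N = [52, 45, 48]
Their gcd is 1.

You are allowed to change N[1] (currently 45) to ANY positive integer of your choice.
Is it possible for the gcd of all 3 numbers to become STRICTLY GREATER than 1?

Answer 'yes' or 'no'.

Current gcd = 1
gcd of all OTHER numbers (without N[1]=45): gcd([52, 48]) = 4
The new gcd after any change is gcd(4, new_value).
This can be at most 4.
Since 4 > old gcd 1, the gcd CAN increase (e.g., set N[1] = 4).

Answer: yes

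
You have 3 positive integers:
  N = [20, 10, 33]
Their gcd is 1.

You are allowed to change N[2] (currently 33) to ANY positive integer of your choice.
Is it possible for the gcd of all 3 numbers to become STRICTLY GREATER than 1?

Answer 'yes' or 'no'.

Current gcd = 1
gcd of all OTHER numbers (without N[2]=33): gcd([20, 10]) = 10
The new gcd after any change is gcd(10, new_value).
This can be at most 10.
Since 10 > old gcd 1, the gcd CAN increase (e.g., set N[2] = 10).

Answer: yes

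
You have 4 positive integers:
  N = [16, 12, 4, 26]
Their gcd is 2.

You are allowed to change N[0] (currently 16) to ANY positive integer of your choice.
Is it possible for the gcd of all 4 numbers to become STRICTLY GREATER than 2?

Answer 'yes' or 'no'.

Current gcd = 2
gcd of all OTHER numbers (without N[0]=16): gcd([12, 4, 26]) = 2
The new gcd after any change is gcd(2, new_value).
This can be at most 2.
Since 2 = old gcd 2, the gcd can only stay the same or decrease.

Answer: no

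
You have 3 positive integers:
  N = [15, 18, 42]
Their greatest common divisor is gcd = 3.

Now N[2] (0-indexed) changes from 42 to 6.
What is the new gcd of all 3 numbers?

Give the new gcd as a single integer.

Answer: 3

Derivation:
Numbers: [15, 18, 42], gcd = 3
Change: index 2, 42 -> 6
gcd of the OTHER numbers (without index 2): gcd([15, 18]) = 3
New gcd = gcd(g_others, new_val) = gcd(3, 6) = 3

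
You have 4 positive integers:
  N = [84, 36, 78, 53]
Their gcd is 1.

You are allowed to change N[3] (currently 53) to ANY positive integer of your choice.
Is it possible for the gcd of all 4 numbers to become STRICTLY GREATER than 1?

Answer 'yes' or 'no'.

Answer: yes

Derivation:
Current gcd = 1
gcd of all OTHER numbers (without N[3]=53): gcd([84, 36, 78]) = 6
The new gcd after any change is gcd(6, new_value).
This can be at most 6.
Since 6 > old gcd 1, the gcd CAN increase (e.g., set N[3] = 6).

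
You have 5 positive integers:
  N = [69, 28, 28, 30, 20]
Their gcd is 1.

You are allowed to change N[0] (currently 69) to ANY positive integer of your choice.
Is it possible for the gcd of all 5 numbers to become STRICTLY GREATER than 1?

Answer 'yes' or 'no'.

Answer: yes

Derivation:
Current gcd = 1
gcd of all OTHER numbers (without N[0]=69): gcd([28, 28, 30, 20]) = 2
The new gcd after any change is gcd(2, new_value).
This can be at most 2.
Since 2 > old gcd 1, the gcd CAN increase (e.g., set N[0] = 2).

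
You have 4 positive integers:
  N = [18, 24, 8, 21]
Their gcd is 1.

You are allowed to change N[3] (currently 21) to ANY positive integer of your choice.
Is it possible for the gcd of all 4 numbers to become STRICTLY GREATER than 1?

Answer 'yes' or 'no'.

Answer: yes

Derivation:
Current gcd = 1
gcd of all OTHER numbers (without N[3]=21): gcd([18, 24, 8]) = 2
The new gcd after any change is gcd(2, new_value).
This can be at most 2.
Since 2 > old gcd 1, the gcd CAN increase (e.g., set N[3] = 2).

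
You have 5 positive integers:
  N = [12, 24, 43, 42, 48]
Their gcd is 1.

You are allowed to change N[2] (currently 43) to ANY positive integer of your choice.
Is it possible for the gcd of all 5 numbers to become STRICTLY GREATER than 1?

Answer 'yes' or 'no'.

Current gcd = 1
gcd of all OTHER numbers (without N[2]=43): gcd([12, 24, 42, 48]) = 6
The new gcd after any change is gcd(6, new_value).
This can be at most 6.
Since 6 > old gcd 1, the gcd CAN increase (e.g., set N[2] = 6).

Answer: yes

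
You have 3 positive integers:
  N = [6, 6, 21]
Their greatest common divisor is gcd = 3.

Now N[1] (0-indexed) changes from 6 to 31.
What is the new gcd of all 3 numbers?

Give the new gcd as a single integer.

Numbers: [6, 6, 21], gcd = 3
Change: index 1, 6 -> 31
gcd of the OTHER numbers (without index 1): gcd([6, 21]) = 3
New gcd = gcd(g_others, new_val) = gcd(3, 31) = 1

Answer: 1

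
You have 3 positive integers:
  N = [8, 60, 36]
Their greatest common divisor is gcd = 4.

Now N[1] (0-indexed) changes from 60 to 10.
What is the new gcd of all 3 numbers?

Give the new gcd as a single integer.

Answer: 2

Derivation:
Numbers: [8, 60, 36], gcd = 4
Change: index 1, 60 -> 10
gcd of the OTHER numbers (without index 1): gcd([8, 36]) = 4
New gcd = gcd(g_others, new_val) = gcd(4, 10) = 2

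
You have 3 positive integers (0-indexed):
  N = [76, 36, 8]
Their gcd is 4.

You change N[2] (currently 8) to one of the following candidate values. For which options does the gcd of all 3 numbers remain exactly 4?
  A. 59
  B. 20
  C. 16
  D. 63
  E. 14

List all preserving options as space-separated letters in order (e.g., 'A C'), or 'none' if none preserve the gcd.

Answer: B C

Derivation:
Old gcd = 4; gcd of others (without N[2]) = 4
New gcd for candidate v: gcd(4, v). Preserves old gcd iff gcd(4, v) = 4.
  Option A: v=59, gcd(4,59)=1 -> changes
  Option B: v=20, gcd(4,20)=4 -> preserves
  Option C: v=16, gcd(4,16)=4 -> preserves
  Option D: v=63, gcd(4,63)=1 -> changes
  Option E: v=14, gcd(4,14)=2 -> changes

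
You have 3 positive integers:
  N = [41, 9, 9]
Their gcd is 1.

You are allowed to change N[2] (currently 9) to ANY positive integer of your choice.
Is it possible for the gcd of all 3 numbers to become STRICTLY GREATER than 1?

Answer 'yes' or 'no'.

Answer: no

Derivation:
Current gcd = 1
gcd of all OTHER numbers (without N[2]=9): gcd([41, 9]) = 1
The new gcd after any change is gcd(1, new_value).
This can be at most 1.
Since 1 = old gcd 1, the gcd can only stay the same or decrease.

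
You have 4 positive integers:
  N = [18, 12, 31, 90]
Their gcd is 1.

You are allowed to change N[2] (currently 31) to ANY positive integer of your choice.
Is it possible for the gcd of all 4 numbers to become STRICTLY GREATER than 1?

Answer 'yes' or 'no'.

Answer: yes

Derivation:
Current gcd = 1
gcd of all OTHER numbers (without N[2]=31): gcd([18, 12, 90]) = 6
The new gcd after any change is gcd(6, new_value).
This can be at most 6.
Since 6 > old gcd 1, the gcd CAN increase (e.g., set N[2] = 6).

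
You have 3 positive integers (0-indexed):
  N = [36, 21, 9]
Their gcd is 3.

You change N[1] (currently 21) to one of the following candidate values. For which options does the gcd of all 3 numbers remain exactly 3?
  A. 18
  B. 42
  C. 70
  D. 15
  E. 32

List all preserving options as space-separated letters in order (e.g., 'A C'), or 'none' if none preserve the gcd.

Old gcd = 3; gcd of others (without N[1]) = 9
New gcd for candidate v: gcd(9, v). Preserves old gcd iff gcd(9, v) = 3.
  Option A: v=18, gcd(9,18)=9 -> changes
  Option B: v=42, gcd(9,42)=3 -> preserves
  Option C: v=70, gcd(9,70)=1 -> changes
  Option D: v=15, gcd(9,15)=3 -> preserves
  Option E: v=32, gcd(9,32)=1 -> changes

Answer: B D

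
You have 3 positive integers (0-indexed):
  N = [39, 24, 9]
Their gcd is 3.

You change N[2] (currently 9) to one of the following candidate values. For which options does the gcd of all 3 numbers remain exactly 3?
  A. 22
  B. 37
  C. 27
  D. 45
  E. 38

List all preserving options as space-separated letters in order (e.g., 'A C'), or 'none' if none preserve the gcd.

Answer: C D

Derivation:
Old gcd = 3; gcd of others (without N[2]) = 3
New gcd for candidate v: gcd(3, v). Preserves old gcd iff gcd(3, v) = 3.
  Option A: v=22, gcd(3,22)=1 -> changes
  Option B: v=37, gcd(3,37)=1 -> changes
  Option C: v=27, gcd(3,27)=3 -> preserves
  Option D: v=45, gcd(3,45)=3 -> preserves
  Option E: v=38, gcd(3,38)=1 -> changes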